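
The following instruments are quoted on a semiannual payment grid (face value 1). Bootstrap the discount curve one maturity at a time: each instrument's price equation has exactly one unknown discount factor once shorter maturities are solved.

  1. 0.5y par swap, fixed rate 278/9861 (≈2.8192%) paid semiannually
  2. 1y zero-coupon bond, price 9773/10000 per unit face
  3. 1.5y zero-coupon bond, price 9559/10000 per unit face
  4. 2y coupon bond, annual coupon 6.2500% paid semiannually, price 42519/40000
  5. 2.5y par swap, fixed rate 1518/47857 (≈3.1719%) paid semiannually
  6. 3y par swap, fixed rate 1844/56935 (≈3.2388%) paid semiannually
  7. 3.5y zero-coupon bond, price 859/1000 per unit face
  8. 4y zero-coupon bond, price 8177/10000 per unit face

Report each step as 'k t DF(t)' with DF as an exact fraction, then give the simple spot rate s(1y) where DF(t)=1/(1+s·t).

step 1 [0.5y] swap r/2=139/9861: DF=(1 − 139/9861·(0))/(1+139/9861) = 9861/10000 ≈ 0.986100
step 2 [1y] zero: DF = P = 9773/10000 ≈ 0.977300
step 3 [1.5y] zero: DF = P = 9559/10000 ≈ 0.955900
step 4 [2y] bond c/2=1/32: DF=(42519/40000 − 1/32·(0.986100+0.977300+0.955900))/(1+1/32) = 9423/10000 ≈ 0.942300
step 5 [2.5y] swap r/2=759/47857: DF=(1 − 759/47857·(0.986100+0.977300+0.955900+0.942300))/(1+759/47857) = 9241/10000 ≈ 0.924100
step 6 [3y] swap r/2=922/56935: DF=(1 − 922/56935·(0.986100+0.977300+0.955900+0.942300+0.924100))/(1+922/56935) = 4539/5000 ≈ 0.907800
step 7 [3.5y] zero: DF = P = 859/1000 ≈ 0.859000
step 8 [4y] zero: DF = P = 8177/10000 ≈ 0.817700

1 1/2 9861/10000
2 1 9773/10000
3 3/2 9559/10000
4 2 9423/10000
5 5/2 9241/10000
6 3 4539/5000
7 7/2 859/1000
8 4 8177/10000
s(1y) = (1/(9773/10000) − 1)/(1) = 227/9773 ≈ 2.3227%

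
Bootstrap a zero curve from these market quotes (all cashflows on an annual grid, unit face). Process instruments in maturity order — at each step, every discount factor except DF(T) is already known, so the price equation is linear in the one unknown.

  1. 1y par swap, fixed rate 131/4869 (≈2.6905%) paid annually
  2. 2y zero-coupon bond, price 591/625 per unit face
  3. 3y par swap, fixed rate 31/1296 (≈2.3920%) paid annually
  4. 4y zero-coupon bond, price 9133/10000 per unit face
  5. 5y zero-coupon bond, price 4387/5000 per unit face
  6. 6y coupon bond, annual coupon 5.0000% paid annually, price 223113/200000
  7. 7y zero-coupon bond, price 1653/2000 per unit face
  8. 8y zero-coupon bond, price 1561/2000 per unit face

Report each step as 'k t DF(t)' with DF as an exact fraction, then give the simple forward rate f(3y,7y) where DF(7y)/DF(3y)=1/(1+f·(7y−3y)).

1 1 4869/5000
2 2 591/625
3 3 4659/5000
4 4 9133/10000
5 5 4387/5000
6 6 4207/5000
7 7 1653/2000
8 8 1561/2000
f(3y,7y) = ((4659/5000)/(1653/2000) − 1)/(4) = 351/11020 ≈ 3.1851%

step 1 [1y] swap r/1=131/4869: DF=(1 − 131/4869·(0))/(1+131/4869) = 4869/5000 ≈ 0.973800
step 2 [2y] zero: DF = P = 591/625 ≈ 0.945600
step 3 [3y] swap r/1=31/1296: DF=(1 − 31/1296·(0.973800+0.945600))/(1+31/1296) = 4659/5000 ≈ 0.931800
step 4 [4y] zero: DF = P = 9133/10000 ≈ 0.913300
step 5 [5y] zero: DF = P = 4387/5000 ≈ 0.877400
step 6 [6y] bond c/1=1/20: DF=(223113/200000 − 1/20·(0.973800+0.945600+0.931800+0.913300+0.877400))/(1+1/20) = 4207/5000 ≈ 0.841400
step 7 [7y] zero: DF = P = 1653/2000 ≈ 0.826500
step 8 [8y] zero: DF = P = 1561/2000 ≈ 0.780500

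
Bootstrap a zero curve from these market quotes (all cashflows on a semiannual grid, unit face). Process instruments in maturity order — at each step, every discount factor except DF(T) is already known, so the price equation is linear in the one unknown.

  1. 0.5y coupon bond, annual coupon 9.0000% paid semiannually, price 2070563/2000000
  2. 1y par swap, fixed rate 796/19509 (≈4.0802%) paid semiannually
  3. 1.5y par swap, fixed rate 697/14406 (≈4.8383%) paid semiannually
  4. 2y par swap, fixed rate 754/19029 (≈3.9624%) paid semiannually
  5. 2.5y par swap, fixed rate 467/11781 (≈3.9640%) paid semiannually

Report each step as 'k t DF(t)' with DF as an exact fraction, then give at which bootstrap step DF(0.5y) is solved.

step 1 [0.5y] bond c/2=9/200: DF=(2070563/2000000 − 9/200·(0))/(1+9/200) = 9907/10000 ≈ 0.990700
step 2 [1y] swap r/2=398/19509: DF=(1 − 398/19509·(0.990700))/(1+398/19509) = 4801/5000 ≈ 0.960200
step 3 [1.5y] swap r/2=697/28812: DF=(1 − 697/28812·(0.990700+0.960200))/(1+697/28812) = 9303/10000 ≈ 0.930300
step 4 [2y] swap r/2=377/19029: DF=(1 − 377/19029·(0.990700+0.960200+0.930300))/(1+377/19029) = 4623/5000 ≈ 0.924600
step 5 [2.5y] swap r/2=467/23562: DF=(1 − 467/23562·(0.990700+0.960200+0.930300+0.924600))/(1+467/23562) = 4533/5000 ≈ 0.906600

1 1/2 9907/10000
2 1 4801/5000
3 3/2 9303/10000
4 2 4623/5000
5 5/2 4533/5000
DF(0.5y) is solved at step 1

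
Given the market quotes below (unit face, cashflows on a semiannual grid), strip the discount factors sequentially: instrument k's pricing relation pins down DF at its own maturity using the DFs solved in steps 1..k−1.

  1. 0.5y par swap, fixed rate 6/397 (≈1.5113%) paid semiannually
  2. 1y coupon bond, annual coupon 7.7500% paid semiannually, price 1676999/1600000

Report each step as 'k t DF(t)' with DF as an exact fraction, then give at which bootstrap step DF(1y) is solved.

step 1 [0.5y] swap r/2=3/397: DF=(1 − 3/397·(0))/(1+3/397) = 397/400 ≈ 0.992500
step 2 [1y] bond c/2=31/800: DF=(1676999/1600000 − 31/800·(0.992500))/(1+31/800) = 243/250 ≈ 0.972000

1 1/2 397/400
2 1 243/250
DF(1y) is solved at step 2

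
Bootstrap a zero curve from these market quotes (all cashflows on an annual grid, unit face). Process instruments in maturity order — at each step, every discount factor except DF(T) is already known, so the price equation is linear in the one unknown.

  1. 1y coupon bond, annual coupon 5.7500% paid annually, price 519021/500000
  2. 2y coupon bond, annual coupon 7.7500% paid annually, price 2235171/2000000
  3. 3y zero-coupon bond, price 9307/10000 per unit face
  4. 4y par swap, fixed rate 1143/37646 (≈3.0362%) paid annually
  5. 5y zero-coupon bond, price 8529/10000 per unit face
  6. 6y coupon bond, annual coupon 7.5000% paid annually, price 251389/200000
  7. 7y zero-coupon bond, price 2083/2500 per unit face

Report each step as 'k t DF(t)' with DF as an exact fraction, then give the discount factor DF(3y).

step 1 [1y] bond c/1=23/400: DF=(519021/500000 − 23/400·(0))/(1+23/400) = 1227/1250 ≈ 0.981600
step 2 [2y] bond c/1=31/400: DF=(2235171/2000000 − 31/400·(0.981600))/(1+31/400) = 4833/5000 ≈ 0.966600
step 3 [3y] zero: DF = P = 9307/10000 ≈ 0.930700
step 4 [4y] swap r/1=1143/37646: DF=(1 − 1143/37646·(0.981600+0.966600+0.930700))/(1+1143/37646) = 8857/10000 ≈ 0.885700
step 5 [5y] zero: DF = P = 8529/10000 ≈ 0.852900
step 6 [6y] bond c/1=3/40: DF=(251389/200000 − 3/40·(0.981600+0.966600+0.930700+0.885700+0.852900))/(1+3/40) = 8471/10000 ≈ 0.847100
step 7 [7y] zero: DF = P = 2083/2500 ≈ 0.833200

1 1 1227/1250
2 2 4833/5000
3 3 9307/10000
4 4 8857/10000
5 5 8529/10000
6 6 8471/10000
7 7 2083/2500
DF(3y) = 9307/10000 ≈ 0.930700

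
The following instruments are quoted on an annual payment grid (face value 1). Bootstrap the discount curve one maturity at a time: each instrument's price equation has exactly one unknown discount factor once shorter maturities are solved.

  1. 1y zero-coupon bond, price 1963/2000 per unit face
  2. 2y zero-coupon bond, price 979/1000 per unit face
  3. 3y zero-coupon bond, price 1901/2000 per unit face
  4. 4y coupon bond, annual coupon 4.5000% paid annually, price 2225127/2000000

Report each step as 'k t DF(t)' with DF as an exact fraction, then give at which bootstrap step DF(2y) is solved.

1 1 1963/2000
2 2 979/1000
3 3 1901/2000
4 4 9393/10000
DF(2y) is solved at step 2

step 1 [1y] zero: DF = P = 1963/2000 ≈ 0.981500
step 2 [2y] zero: DF = P = 979/1000 ≈ 0.979000
step 3 [3y] zero: DF = P = 1901/2000 ≈ 0.950500
step 4 [4y] bond c/1=9/200: DF=(2225127/2000000 − 9/200·(0.981500+0.979000+0.950500))/(1+9/200) = 9393/10000 ≈ 0.939300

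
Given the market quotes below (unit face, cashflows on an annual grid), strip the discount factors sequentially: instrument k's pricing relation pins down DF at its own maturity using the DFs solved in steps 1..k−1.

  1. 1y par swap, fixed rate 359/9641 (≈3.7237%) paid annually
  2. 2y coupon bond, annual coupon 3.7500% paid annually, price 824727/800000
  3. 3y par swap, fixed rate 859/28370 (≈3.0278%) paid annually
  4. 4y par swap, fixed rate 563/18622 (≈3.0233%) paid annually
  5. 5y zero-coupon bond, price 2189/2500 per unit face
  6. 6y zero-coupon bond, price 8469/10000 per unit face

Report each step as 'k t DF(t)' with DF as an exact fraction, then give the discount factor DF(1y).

1 1 9641/10000
2 2 2397/2500
3 3 9141/10000
4 4 4437/5000
5 5 2189/2500
6 6 8469/10000
DF(1y) = 9641/10000 ≈ 0.964100

step 1 [1y] swap r/1=359/9641: DF=(1 − 359/9641·(0))/(1+359/9641) = 9641/10000 ≈ 0.964100
step 2 [2y] bond c/1=3/80: DF=(824727/800000 − 3/80·(0.964100))/(1+3/80) = 2397/2500 ≈ 0.958800
step 3 [3y] swap r/1=859/28370: DF=(1 − 859/28370·(0.964100+0.958800))/(1+859/28370) = 9141/10000 ≈ 0.914100
step 4 [4y] swap r/1=563/18622: DF=(1 − 563/18622·(0.964100+0.958800+0.914100))/(1+563/18622) = 4437/5000 ≈ 0.887400
step 5 [5y] zero: DF = P = 2189/2500 ≈ 0.875600
step 6 [6y] zero: DF = P = 8469/10000 ≈ 0.846900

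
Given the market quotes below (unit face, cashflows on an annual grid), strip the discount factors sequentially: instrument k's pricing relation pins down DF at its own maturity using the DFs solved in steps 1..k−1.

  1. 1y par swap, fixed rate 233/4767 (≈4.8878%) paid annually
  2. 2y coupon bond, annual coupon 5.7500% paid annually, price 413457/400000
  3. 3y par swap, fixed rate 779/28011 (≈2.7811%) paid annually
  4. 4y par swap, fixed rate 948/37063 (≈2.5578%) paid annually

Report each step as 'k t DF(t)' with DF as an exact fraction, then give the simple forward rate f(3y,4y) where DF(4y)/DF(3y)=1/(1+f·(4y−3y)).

step 1 [1y] swap r/1=233/4767: DF=(1 − 233/4767·(0))/(1+233/4767) = 4767/5000 ≈ 0.953400
step 2 [2y] bond c/1=23/400: DF=(413457/400000 − 23/400·(0.953400))/(1+23/400) = 1157/1250 ≈ 0.925600
step 3 [3y] swap r/1=779/28011: DF=(1 − 779/28011·(0.953400+0.925600))/(1+779/28011) = 9221/10000 ≈ 0.922100
step 4 [4y] swap r/1=948/37063: DF=(1 − 948/37063·(0.953400+0.925600+0.922100))/(1+948/37063) = 2263/2500 ≈ 0.905200

1 1 4767/5000
2 2 1157/1250
3 3 9221/10000
4 4 2263/2500
f(3y,4y) = ((9221/10000)/(2263/2500) − 1)/(1) = 169/9052 ≈ 1.8670%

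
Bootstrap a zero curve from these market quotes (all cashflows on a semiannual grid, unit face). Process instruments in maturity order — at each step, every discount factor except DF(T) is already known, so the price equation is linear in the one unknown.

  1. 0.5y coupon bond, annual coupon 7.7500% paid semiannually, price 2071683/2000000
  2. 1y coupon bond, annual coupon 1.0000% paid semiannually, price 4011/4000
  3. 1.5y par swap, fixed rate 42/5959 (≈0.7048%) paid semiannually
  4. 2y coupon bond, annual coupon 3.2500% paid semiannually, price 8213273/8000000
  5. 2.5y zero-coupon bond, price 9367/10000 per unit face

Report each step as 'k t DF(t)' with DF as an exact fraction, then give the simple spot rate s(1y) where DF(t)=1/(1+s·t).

step 1 [0.5y] bond c/2=31/800: DF=(2071683/2000000 − 31/800·(0))/(1+31/800) = 2493/2500 ≈ 0.997200
step 2 [1y] bond c/2=1/200: DF=(4011/4000 − 1/200·(0.997200))/(1+1/200) = 1241/1250 ≈ 0.992800
step 3 [1.5y] swap r/2=21/5959: DF=(1 − 21/5959·(0.997200+0.992800))/(1+21/5959) = 1979/2000 ≈ 0.989500
step 4 [2y] bond c/2=13/800: DF=(8213273/8000000 − 13/800·(0.997200+0.992800+0.989500))/(1+13/800) = 4813/5000 ≈ 0.962600
step 5 [2.5y] zero: DF = P = 9367/10000 ≈ 0.936700

1 1/2 2493/2500
2 1 1241/1250
3 3/2 1979/2000
4 2 4813/5000
5 5/2 9367/10000
s(1y) = (1/(1241/1250) − 1)/(1) = 9/1241 ≈ 0.7252%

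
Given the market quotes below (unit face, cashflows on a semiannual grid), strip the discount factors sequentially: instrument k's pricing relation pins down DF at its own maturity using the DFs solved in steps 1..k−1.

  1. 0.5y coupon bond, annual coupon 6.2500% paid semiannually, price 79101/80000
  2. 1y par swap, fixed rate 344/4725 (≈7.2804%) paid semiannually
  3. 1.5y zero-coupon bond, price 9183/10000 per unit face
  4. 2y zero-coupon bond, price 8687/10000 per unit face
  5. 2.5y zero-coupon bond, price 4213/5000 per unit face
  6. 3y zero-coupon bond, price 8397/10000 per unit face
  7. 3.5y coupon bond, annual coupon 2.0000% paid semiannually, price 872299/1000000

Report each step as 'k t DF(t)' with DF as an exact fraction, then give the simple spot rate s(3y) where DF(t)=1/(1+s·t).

1 1/2 2397/2500
2 1 582/625
3 3/2 9183/10000
4 2 8687/10000
5 5/2 4213/5000
6 3 8397/10000
7 7/2 4053/5000
s(3y) = (1/(8397/10000) − 1)/(3) = 1603/25191 ≈ 6.3634%

step 1 [0.5y] bond c/2=1/32: DF=(79101/80000 − 1/32·(0))/(1+1/32) = 2397/2500 ≈ 0.958800
step 2 [1y] swap r/2=172/4725: DF=(1 − 172/4725·(0.958800))/(1+172/4725) = 582/625 ≈ 0.931200
step 3 [1.5y] zero: DF = P = 9183/10000 ≈ 0.918300
step 4 [2y] zero: DF = P = 8687/10000 ≈ 0.868700
step 5 [2.5y] zero: DF = P = 4213/5000 ≈ 0.842600
step 6 [3y] zero: DF = P = 8397/10000 ≈ 0.839700
step 7 [3.5y] bond c/2=1/100: DF=(872299/1000000 − 1/100·(0.958800+0.931200+0.918300+0.868700+0.842600+0.839700))/(1+1/100) = 4053/5000 ≈ 0.810600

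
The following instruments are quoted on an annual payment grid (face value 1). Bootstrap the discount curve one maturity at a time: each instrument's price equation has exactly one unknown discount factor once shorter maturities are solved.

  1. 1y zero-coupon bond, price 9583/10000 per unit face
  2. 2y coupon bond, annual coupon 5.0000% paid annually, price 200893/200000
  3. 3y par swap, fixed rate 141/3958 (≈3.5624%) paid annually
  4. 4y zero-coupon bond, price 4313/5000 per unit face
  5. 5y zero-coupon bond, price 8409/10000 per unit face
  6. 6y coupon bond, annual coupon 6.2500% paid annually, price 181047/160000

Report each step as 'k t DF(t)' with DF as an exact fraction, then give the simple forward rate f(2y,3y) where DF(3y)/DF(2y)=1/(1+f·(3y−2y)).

step 1 [1y] zero: DF = P = 9583/10000 ≈ 0.958300
step 2 [2y] bond c/1=1/20: DF=(200893/200000 − 1/20·(0.958300))/(1+1/20) = 911/1000 ≈ 0.911000
step 3 [3y] swap r/1=141/3958: DF=(1 − 141/3958·(0.958300+0.911000))/(1+141/3958) = 9013/10000 ≈ 0.901300
step 4 [4y] zero: DF = P = 4313/5000 ≈ 0.862600
step 5 [5y] zero: DF = P = 8409/10000 ≈ 0.840900
step 6 [6y] bond c/1=1/16: DF=(181047/160000 − 1/16·(0.958300+0.911000+0.901300+0.862600+0.840900))/(1+1/16) = 4009/5000 ≈ 0.801800

1 1 9583/10000
2 2 911/1000
3 3 9013/10000
4 4 4313/5000
5 5 8409/10000
6 6 4009/5000
f(2y,3y) = ((911/1000)/(9013/10000) − 1)/(1) = 97/9013 ≈ 1.0762%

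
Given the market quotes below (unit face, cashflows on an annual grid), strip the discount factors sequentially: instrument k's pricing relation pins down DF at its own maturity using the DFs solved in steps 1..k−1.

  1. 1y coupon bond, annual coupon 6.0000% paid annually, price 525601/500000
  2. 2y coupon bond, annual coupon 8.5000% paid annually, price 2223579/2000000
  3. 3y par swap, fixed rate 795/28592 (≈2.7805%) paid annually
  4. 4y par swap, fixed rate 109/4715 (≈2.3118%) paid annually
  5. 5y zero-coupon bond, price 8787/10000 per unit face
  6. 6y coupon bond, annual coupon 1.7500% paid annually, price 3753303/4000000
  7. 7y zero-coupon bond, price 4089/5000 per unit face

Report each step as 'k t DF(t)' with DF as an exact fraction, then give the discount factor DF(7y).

step 1 [1y] bond c/1=3/50: DF=(525601/500000 − 3/50·(0))/(1+3/50) = 9917/10000 ≈ 0.991700
step 2 [2y] bond c/1=17/200: DF=(2223579/2000000 − 17/200·(0.991700))/(1+17/200) = 947/1000 ≈ 0.947000
step 3 [3y] swap r/1=795/28592: DF=(1 − 795/28592·(0.991700+0.947000))/(1+795/28592) = 1841/2000 ≈ 0.920500
step 4 [4y] swap r/1=109/4715: DF=(1 − 109/4715·(0.991700+0.947000+0.920500))/(1+109/4715) = 1141/1250 ≈ 0.912800
step 5 [5y] zero: DF = P = 8787/10000 ≈ 0.878700
step 6 [6y] bond c/1=7/400: DF=(3753303/4000000 − 7/400·(0.991700+0.947000+0.920500+0.912800+0.878700))/(1+7/400) = 4211/5000 ≈ 0.842200
step 7 [7y] zero: DF = P = 4089/5000 ≈ 0.817800

1 1 9917/10000
2 2 947/1000
3 3 1841/2000
4 4 1141/1250
5 5 8787/10000
6 6 4211/5000
7 7 4089/5000
DF(7y) = 4089/5000 ≈ 0.817800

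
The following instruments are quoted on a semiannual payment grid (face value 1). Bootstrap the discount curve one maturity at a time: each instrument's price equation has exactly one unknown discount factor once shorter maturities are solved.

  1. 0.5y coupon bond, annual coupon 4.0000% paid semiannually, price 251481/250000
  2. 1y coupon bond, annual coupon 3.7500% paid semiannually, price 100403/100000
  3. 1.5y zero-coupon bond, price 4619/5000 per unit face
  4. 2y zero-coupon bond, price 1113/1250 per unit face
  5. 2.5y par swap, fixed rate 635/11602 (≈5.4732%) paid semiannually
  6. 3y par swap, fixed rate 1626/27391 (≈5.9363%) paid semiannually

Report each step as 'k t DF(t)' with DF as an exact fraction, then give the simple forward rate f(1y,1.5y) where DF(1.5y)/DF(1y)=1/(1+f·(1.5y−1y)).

step 1 [0.5y] bond c/2=1/50: DF=(251481/250000 − 1/50·(0))/(1+1/50) = 4931/5000 ≈ 0.986200
step 2 [1y] bond c/2=3/160: DF=(100403/100000 − 3/160·(0.986200))/(1+3/160) = 4837/5000 ≈ 0.967400
step 3 [1.5y] zero: DF = P = 4619/5000 ≈ 0.923800
step 4 [2y] zero: DF = P = 1113/1250 ≈ 0.890400
step 5 [2.5y] swap r/2=635/23204: DF=(1 − 635/23204·(0.986200+0.967400+0.923800+0.890400))/(1+635/23204) = 873/1000 ≈ 0.873000
step 6 [3y] swap r/2=813/27391: DF=(1 − 813/27391·(0.986200+0.967400+0.923800+0.890400+0.873000))/(1+813/27391) = 4187/5000 ≈ 0.837400

1 1/2 4931/5000
2 1 4837/5000
3 3/2 4619/5000
4 2 1113/1250
5 5/2 873/1000
6 3 4187/5000
f(1y,1.5y) = ((4837/5000)/(4619/5000) − 1)/(1/2) = 436/4619 ≈ 9.4393%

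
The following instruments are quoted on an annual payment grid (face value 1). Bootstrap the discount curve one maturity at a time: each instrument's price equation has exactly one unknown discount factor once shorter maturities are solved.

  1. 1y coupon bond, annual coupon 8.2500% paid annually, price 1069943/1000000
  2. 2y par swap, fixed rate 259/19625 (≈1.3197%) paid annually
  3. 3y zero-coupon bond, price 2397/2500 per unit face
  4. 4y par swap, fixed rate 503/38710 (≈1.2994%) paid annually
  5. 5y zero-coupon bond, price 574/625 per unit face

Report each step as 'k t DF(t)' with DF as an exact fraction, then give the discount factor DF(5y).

step 1 [1y] bond c/1=33/400: DF=(1069943/1000000 − 33/400·(0))/(1+33/400) = 2471/2500 ≈ 0.988400
step 2 [2y] swap r/1=259/19625: DF=(1 − 259/19625·(0.988400))/(1+259/19625) = 9741/10000 ≈ 0.974100
step 3 [3y] zero: DF = P = 2397/2500 ≈ 0.958800
step 4 [4y] swap r/1=503/38710: DF=(1 − 503/38710·(0.988400+0.974100+0.958800))/(1+503/38710) = 9497/10000 ≈ 0.949700
step 5 [5y] zero: DF = P = 574/625 ≈ 0.918400

1 1 2471/2500
2 2 9741/10000
3 3 2397/2500
4 4 9497/10000
5 5 574/625
DF(5y) = 574/625 ≈ 0.918400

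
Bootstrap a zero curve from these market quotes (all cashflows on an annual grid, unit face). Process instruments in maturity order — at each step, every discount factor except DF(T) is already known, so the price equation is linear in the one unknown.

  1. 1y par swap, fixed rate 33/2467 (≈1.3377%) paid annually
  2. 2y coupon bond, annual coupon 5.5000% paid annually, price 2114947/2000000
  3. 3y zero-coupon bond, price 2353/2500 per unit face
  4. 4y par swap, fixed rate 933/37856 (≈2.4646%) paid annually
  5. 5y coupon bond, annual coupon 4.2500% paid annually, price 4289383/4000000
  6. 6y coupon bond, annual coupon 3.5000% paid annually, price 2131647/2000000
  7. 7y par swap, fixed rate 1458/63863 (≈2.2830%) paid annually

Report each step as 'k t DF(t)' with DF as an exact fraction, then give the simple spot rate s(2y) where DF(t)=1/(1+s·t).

step 1 [1y] swap r/1=33/2467: DF=(1 − 33/2467·(0))/(1+33/2467) = 2467/2500 ≈ 0.986800
step 2 [2y] bond c/1=11/200: DF=(2114947/2000000 − 11/200·(0.986800))/(1+11/200) = 9509/10000 ≈ 0.950900
step 3 [3y] zero: DF = P = 2353/2500 ≈ 0.941200
step 4 [4y] swap r/1=933/37856: DF=(1 − 933/37856·(0.986800+0.950900+0.941200))/(1+933/37856) = 9067/10000 ≈ 0.906700
step 5 [5y] bond c/1=17/400: DF=(4289383/4000000 − 17/400·(0.986800+0.950900+0.941200+0.906700))/(1+17/400) = 8743/10000 ≈ 0.874300
step 6 [6y] bond c/1=7/200: DF=(2131647/2000000 − 7/200·(0.986800+0.950900+0.941200+0.906700+0.874300))/(1+7/200) = 4361/5000 ≈ 0.872200
step 7 [7y] swap r/1=1458/63863: DF=(1 − 1458/63863·(0.986800+0.950900+0.941200+0.906700+0.874300+0.872200))/(1+1458/63863) = 4271/5000 ≈ 0.854200

1 1 2467/2500
2 2 9509/10000
3 3 2353/2500
4 4 9067/10000
5 5 8743/10000
6 6 4361/5000
7 7 4271/5000
s(2y) = (1/(9509/10000) − 1)/(2) = 491/19018 ≈ 2.5818%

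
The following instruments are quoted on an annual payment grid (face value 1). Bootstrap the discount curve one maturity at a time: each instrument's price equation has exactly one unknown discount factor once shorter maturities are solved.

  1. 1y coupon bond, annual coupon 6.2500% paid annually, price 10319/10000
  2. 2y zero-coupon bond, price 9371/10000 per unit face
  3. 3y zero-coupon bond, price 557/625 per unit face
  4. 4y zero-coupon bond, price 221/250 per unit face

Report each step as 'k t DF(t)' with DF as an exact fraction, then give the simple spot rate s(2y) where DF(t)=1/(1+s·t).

step 1 [1y] bond c/1=1/16: DF=(10319/10000 − 1/16·(0))/(1+1/16) = 607/625 ≈ 0.971200
step 2 [2y] zero: DF = P = 9371/10000 ≈ 0.937100
step 3 [3y] zero: DF = P = 557/625 ≈ 0.891200
step 4 [4y] zero: DF = P = 221/250 ≈ 0.884000

1 1 607/625
2 2 9371/10000
3 3 557/625
4 4 221/250
s(2y) = (1/(9371/10000) − 1)/(2) = 629/18742 ≈ 3.3561%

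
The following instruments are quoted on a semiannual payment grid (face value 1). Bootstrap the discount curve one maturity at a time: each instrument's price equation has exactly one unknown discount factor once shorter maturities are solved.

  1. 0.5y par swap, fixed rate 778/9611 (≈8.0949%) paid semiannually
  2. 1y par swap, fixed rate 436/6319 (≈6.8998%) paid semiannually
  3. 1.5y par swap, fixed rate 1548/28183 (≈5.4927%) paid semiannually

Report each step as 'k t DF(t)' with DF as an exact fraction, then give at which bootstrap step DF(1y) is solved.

step 1 [0.5y] swap r/2=389/9611: DF=(1 − 389/9611·(0))/(1+389/9611) = 9611/10000 ≈ 0.961100
step 2 [1y] swap r/2=218/6319: DF=(1 − 218/6319·(0.961100))/(1+218/6319) = 4673/5000 ≈ 0.934600
step 3 [1.5y] swap r/2=774/28183: DF=(1 − 774/28183·(0.961100+0.934600))/(1+774/28183) = 4613/5000 ≈ 0.922600

1 1/2 9611/10000
2 1 4673/5000
3 3/2 4613/5000
DF(1y) is solved at step 2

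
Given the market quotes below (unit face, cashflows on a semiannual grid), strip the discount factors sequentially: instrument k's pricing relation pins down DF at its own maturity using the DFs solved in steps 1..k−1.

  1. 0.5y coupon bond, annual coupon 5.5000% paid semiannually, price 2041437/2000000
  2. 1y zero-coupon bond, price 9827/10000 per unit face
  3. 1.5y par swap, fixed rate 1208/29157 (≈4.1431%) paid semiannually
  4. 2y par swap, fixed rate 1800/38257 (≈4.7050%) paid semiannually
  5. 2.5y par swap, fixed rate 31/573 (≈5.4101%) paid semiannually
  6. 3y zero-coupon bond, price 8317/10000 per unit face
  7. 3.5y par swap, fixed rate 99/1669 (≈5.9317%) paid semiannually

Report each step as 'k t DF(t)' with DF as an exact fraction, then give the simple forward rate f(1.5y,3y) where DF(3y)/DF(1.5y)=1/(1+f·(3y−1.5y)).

1 1/2 4967/5000
2 1 9827/10000
3 3/2 2349/2500
4 2 91/100
5 5/2 8729/10000
6 3 8317/10000
7 7/2 8119/10000
f(1.5y,3y) = ((2349/2500)/(8317/10000) − 1)/(3/2) = 2158/24951 ≈ 8.6490%

step 1 [0.5y] bond c/2=11/400: DF=(2041437/2000000 − 11/400·(0))/(1+11/400) = 4967/5000 ≈ 0.993400
step 2 [1y] zero: DF = P = 9827/10000 ≈ 0.982700
step 3 [1.5y] swap r/2=604/29157: DF=(1 − 604/29157·(0.993400+0.982700))/(1+604/29157) = 2349/2500 ≈ 0.939600
step 4 [2y] swap r/2=900/38257: DF=(1 − 900/38257·(0.993400+0.982700+0.939600))/(1+900/38257) = 91/100 ≈ 0.910000
step 5 [2.5y] swap r/2=31/1146: DF=(1 − 31/1146·(0.993400+0.982700+0.939600+0.910000))/(1+31/1146) = 8729/10000 ≈ 0.872900
step 6 [3y] zero: DF = P = 8317/10000 ≈ 0.831700
step 7 [3.5y] swap r/2=99/3338: DF=(1 − 99/3338·(0.993400+0.982700+0.939600+0.910000+0.872900+0.831700))/(1+99/3338) = 8119/10000 ≈ 0.811900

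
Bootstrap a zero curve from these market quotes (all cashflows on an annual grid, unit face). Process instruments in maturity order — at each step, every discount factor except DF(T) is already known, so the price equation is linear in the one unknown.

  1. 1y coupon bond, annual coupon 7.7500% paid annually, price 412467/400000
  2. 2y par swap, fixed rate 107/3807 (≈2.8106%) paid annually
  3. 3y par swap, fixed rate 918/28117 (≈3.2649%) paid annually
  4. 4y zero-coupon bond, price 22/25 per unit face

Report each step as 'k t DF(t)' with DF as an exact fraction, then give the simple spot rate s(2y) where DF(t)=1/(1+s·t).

step 1 [1y] bond c/1=31/400: DF=(412467/400000 − 31/400·(0))/(1+31/400) = 957/1000 ≈ 0.957000
step 2 [2y] swap r/1=107/3807: DF=(1 − 107/3807·(0.957000))/(1+107/3807) = 1893/2000 ≈ 0.946500
step 3 [3y] swap r/1=918/28117: DF=(1 − 918/28117·(0.957000+0.946500))/(1+918/28117) = 4541/5000 ≈ 0.908200
step 4 [4y] zero: DF = P = 22/25 ≈ 0.880000

1 1 957/1000
2 2 1893/2000
3 3 4541/5000
4 4 22/25
s(2y) = (1/(1893/2000) − 1)/(2) = 107/3786 ≈ 2.8262%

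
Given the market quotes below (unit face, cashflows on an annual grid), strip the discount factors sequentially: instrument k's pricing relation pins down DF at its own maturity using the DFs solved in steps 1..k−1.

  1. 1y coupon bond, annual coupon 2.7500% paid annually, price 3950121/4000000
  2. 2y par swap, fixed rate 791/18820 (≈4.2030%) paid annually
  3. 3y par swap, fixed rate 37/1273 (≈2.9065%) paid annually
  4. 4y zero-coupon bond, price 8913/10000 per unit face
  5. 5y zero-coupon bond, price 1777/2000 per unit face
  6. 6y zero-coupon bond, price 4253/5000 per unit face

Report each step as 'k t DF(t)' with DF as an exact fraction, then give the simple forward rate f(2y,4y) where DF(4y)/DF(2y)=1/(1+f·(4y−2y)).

1 1 9611/10000
2 2 9209/10000
3 3 4593/5000
4 4 8913/10000
5 5 1777/2000
6 6 4253/5000
f(2y,4y) = ((9209/10000)/(8913/10000) − 1)/(2) = 148/8913 ≈ 1.6605%

step 1 [1y] bond c/1=11/400: DF=(3950121/4000000 − 11/400·(0))/(1+11/400) = 9611/10000 ≈ 0.961100
step 2 [2y] swap r/1=791/18820: DF=(1 − 791/18820·(0.961100))/(1+791/18820) = 9209/10000 ≈ 0.920900
step 3 [3y] swap r/1=37/1273: DF=(1 − 37/1273·(0.961100+0.920900))/(1+37/1273) = 4593/5000 ≈ 0.918600
step 4 [4y] zero: DF = P = 8913/10000 ≈ 0.891300
step 5 [5y] zero: DF = P = 1777/2000 ≈ 0.888500
step 6 [6y] zero: DF = P = 4253/5000 ≈ 0.850600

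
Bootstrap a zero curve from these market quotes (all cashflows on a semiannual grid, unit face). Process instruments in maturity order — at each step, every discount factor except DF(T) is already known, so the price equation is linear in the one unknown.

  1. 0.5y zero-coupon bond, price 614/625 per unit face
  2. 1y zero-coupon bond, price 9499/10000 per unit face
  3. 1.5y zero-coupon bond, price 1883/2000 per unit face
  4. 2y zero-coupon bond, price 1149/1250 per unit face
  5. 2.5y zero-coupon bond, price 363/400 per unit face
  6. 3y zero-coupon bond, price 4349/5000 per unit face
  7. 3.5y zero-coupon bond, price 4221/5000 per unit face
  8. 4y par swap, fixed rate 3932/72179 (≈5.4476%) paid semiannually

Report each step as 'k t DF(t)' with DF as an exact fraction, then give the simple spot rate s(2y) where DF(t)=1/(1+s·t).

step 1 [0.5y] zero: DF = P = 614/625 ≈ 0.982400
step 2 [1y] zero: DF = P = 9499/10000 ≈ 0.949900
step 3 [1.5y] zero: DF = P = 1883/2000 ≈ 0.941500
step 4 [2y] zero: DF = P = 1149/1250 ≈ 0.919200
step 5 [2.5y] zero: DF = P = 363/400 ≈ 0.907500
step 6 [3y] zero: DF = P = 4349/5000 ≈ 0.869800
step 7 [3.5y] zero: DF = P = 4221/5000 ≈ 0.844200
step 8 [4y] swap r/2=1966/72179: DF=(1 − 1966/72179·(0.982400+0.949900+0.941500+0.919200+0.907500+0.869800+0.844200))/(1+1966/72179) = 4017/5000 ≈ 0.803400

1 1/2 614/625
2 1 9499/10000
3 3/2 1883/2000
4 2 1149/1250
5 5/2 363/400
6 3 4349/5000
7 7/2 4221/5000
8 4 4017/5000
s(2y) = (1/(1149/1250) − 1)/(2) = 101/2298 ≈ 4.3951%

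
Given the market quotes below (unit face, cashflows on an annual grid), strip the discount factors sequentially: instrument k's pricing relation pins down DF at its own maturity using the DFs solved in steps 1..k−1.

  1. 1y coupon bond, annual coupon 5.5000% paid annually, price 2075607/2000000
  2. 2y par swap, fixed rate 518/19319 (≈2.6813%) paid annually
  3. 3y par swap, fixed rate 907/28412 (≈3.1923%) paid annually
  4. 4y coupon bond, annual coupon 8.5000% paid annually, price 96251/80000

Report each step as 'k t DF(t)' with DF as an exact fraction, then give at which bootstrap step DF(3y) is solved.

1 1 9837/10000
2 2 4741/5000
3 3 9093/10000
4 4 8863/10000
DF(3y) is solved at step 3

step 1 [1y] bond c/1=11/200: DF=(2075607/2000000 − 11/200·(0))/(1+11/200) = 9837/10000 ≈ 0.983700
step 2 [2y] swap r/1=518/19319: DF=(1 − 518/19319·(0.983700))/(1+518/19319) = 4741/5000 ≈ 0.948200
step 3 [3y] swap r/1=907/28412: DF=(1 − 907/28412·(0.983700+0.948200))/(1+907/28412) = 9093/10000 ≈ 0.909300
step 4 [4y] bond c/1=17/200: DF=(96251/80000 − 17/200·(0.983700+0.948200+0.909300))/(1+17/200) = 8863/10000 ≈ 0.886300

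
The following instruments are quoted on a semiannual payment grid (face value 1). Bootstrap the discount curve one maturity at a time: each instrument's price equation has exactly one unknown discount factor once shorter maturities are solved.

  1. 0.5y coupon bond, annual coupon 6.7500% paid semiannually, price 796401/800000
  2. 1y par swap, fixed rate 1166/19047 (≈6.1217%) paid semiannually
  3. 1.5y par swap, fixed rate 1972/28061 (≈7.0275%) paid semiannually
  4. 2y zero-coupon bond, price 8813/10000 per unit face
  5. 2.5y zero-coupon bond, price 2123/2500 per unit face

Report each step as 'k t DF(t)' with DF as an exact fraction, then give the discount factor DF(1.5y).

1 1/2 963/1000
2 1 9417/10000
3 3/2 4507/5000
4 2 8813/10000
5 5/2 2123/2500
DF(1.5y) = 4507/5000 ≈ 0.901400

step 1 [0.5y] bond c/2=27/800: DF=(796401/800000 − 27/800·(0))/(1+27/800) = 963/1000 ≈ 0.963000
step 2 [1y] swap r/2=583/19047: DF=(1 − 583/19047·(0.963000))/(1+583/19047) = 9417/10000 ≈ 0.941700
step 3 [1.5y] swap r/2=986/28061: DF=(1 − 986/28061·(0.963000+0.941700))/(1+986/28061) = 4507/5000 ≈ 0.901400
step 4 [2y] zero: DF = P = 8813/10000 ≈ 0.881300
step 5 [2.5y] zero: DF = P = 2123/2500 ≈ 0.849200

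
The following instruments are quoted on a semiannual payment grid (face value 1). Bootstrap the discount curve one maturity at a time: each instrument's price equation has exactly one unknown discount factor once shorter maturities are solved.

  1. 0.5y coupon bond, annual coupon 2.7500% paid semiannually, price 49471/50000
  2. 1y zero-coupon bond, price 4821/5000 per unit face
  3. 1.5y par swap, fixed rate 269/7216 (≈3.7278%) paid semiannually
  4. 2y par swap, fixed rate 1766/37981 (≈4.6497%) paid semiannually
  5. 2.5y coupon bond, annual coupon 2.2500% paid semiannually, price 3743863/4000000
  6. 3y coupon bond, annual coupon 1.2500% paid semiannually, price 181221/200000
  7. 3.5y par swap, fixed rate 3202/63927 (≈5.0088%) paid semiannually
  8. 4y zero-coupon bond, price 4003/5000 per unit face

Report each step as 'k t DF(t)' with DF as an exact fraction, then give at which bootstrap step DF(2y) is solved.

step 1 [0.5y] bond c/2=11/800: DF=(49471/50000 − 11/800·(0))/(1+11/800) = 122/125 ≈ 0.976000
step 2 [1y] zero: DF = P = 4821/5000 ≈ 0.964200
step 3 [1.5y] swap r/2=269/14432: DF=(1 − 269/14432·(0.976000+0.964200))/(1+269/14432) = 4731/5000 ≈ 0.946200
step 4 [2y] swap r/2=883/37981: DF=(1 − 883/37981·(0.976000+0.964200+0.946200))/(1+883/37981) = 9117/10000 ≈ 0.911700
step 5 [2.5y] bond c/2=9/800: DF=(3743863/4000000 − 9/800·(0.976000+0.964200+0.946200+0.911700))/(1+9/800) = 8833/10000 ≈ 0.883300
step 6 [3y] bond c/2=1/160: DF=(181221/200000 − 1/160·(0.976000+0.964200+0.946200+0.911700+0.883300))/(1+1/160) = 4357/5000 ≈ 0.871400
step 7 [3.5y] swap r/2=1601/63927: DF=(1 − 1601/63927·(0.976000+0.964200+0.946200+0.911700+0.883300+0.871400))/(1+1601/63927) = 8399/10000 ≈ 0.839900
step 8 [4y] zero: DF = P = 4003/5000 ≈ 0.800600

1 1/2 122/125
2 1 4821/5000
3 3/2 4731/5000
4 2 9117/10000
5 5/2 8833/10000
6 3 4357/5000
7 7/2 8399/10000
8 4 4003/5000
DF(2y) is solved at step 4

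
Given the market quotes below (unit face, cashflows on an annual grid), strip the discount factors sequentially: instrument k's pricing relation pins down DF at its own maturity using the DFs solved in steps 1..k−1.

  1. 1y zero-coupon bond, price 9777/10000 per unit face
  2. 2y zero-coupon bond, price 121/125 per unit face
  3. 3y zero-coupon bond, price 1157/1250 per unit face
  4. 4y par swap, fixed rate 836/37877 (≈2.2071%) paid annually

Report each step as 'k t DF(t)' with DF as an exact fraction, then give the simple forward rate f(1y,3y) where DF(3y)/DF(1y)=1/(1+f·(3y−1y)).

1 1 9777/10000
2 2 121/125
3 3 1157/1250
4 4 2291/2500
f(1y,3y) = ((9777/10000)/(1157/1250) − 1)/(2) = 521/18512 ≈ 2.8144%

step 1 [1y] zero: DF = P = 9777/10000 ≈ 0.977700
step 2 [2y] zero: DF = P = 121/125 ≈ 0.968000
step 3 [3y] zero: DF = P = 1157/1250 ≈ 0.925600
step 4 [4y] swap r/1=836/37877: DF=(1 − 836/37877·(0.977700+0.968000+0.925600))/(1+836/37877) = 2291/2500 ≈ 0.916400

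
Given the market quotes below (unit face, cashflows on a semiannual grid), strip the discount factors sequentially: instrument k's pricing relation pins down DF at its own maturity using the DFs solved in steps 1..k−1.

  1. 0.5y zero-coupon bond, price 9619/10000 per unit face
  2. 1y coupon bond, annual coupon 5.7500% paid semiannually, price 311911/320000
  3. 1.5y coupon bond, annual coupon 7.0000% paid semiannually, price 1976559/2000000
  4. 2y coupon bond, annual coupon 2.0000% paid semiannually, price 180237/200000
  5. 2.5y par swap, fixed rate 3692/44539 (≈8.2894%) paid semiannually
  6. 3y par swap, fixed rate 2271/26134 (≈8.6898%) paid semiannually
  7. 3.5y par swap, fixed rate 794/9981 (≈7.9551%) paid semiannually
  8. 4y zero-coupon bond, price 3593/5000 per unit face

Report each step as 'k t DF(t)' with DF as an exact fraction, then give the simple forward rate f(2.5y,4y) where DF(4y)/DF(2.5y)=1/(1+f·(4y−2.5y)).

1 1/2 9619/10000
2 1 4603/5000
3 3/2 557/625
4 2 1081/1250
5 5/2 4077/5000
6 3 7729/10000
7 7/2 3809/5000
8 4 3593/5000
f(2.5y,4y) = ((4077/5000)/(3593/5000) − 1)/(3/2) = 968/10779 ≈ 8.9804%

step 1 [0.5y] zero: DF = P = 9619/10000 ≈ 0.961900
step 2 [1y] bond c/2=23/800: DF=(311911/320000 − 23/800·(0.961900))/(1+23/800) = 4603/5000 ≈ 0.920600
step 3 [1.5y] bond c/2=7/200: DF=(1976559/2000000 − 7/200·(0.961900+0.920600))/(1+7/200) = 557/625 ≈ 0.891200
step 4 [2y] bond c/2=1/100: DF=(180237/200000 − 1/100·(0.961900+0.920600+0.891200))/(1+1/100) = 1081/1250 ≈ 0.864800
step 5 [2.5y] swap r/2=1846/44539: DF=(1 − 1846/44539·(0.961900+0.920600+0.891200+0.864800))/(1+1846/44539) = 4077/5000 ≈ 0.815400
step 6 [3y] swap r/2=2271/52268: DF=(1 − 2271/52268·(0.961900+0.920600+0.891200+0.864800+0.815400))/(1+2271/52268) = 7729/10000 ≈ 0.772900
step 7 [3.5y] swap r/2=397/9981: DF=(1 − 397/9981·(0.961900+0.920600+0.891200+0.864800+0.815400+0.772900))/(1+397/9981) = 3809/5000 ≈ 0.761800
step 8 [4y] zero: DF = P = 3593/5000 ≈ 0.718600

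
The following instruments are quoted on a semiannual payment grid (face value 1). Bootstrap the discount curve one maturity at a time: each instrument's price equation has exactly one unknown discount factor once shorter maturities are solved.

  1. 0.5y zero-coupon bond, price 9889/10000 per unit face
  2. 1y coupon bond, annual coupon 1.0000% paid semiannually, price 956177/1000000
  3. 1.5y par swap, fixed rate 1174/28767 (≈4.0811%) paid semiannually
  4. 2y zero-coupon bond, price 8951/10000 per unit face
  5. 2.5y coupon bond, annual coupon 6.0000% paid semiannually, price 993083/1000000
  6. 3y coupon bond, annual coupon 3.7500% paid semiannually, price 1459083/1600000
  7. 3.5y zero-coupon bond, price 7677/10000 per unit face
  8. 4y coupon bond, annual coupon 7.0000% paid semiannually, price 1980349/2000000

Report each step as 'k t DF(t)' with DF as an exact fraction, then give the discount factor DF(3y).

step 1 [0.5y] zero: DF = P = 9889/10000 ≈ 0.988900
step 2 [1y] bond c/2=1/200: DF=(956177/1000000 − 1/200·(0.988900))/(1+1/200) = 1893/2000 ≈ 0.946500
step 3 [1.5y] swap r/2=587/28767: DF=(1 − 587/28767·(0.988900+0.946500))/(1+587/28767) = 9413/10000 ≈ 0.941300
step 4 [2y] zero: DF = P = 8951/10000 ≈ 0.895100
step 5 [2.5y] bond c/2=3/100: DF=(993083/1000000 − 3/100·(0.988900+0.946500+0.941300+0.895100))/(1+3/100) = 8543/10000 ≈ 0.854300
step 6 [3y] bond c/2=3/160: DF=(1459083/1600000 − 3/160·(0.988900+0.946500+0.941300+0.895100+0.854300))/(1+3/160) = 81/100 ≈ 0.810000
step 7 [3.5y] zero: DF = P = 7677/10000 ≈ 0.767700
step 8 [4y] bond c/2=7/200: DF=(1980349/2000000 − 7/200·(0.988900+0.946500+0.941300+0.895100+0.854300+0.810000+0.767700))/(1+7/200) = 7469/10000 ≈ 0.746900

1 1/2 9889/10000
2 1 1893/2000
3 3/2 9413/10000
4 2 8951/10000
5 5/2 8543/10000
6 3 81/100
7 7/2 7677/10000
8 4 7469/10000
DF(3y) = 81/100 ≈ 0.810000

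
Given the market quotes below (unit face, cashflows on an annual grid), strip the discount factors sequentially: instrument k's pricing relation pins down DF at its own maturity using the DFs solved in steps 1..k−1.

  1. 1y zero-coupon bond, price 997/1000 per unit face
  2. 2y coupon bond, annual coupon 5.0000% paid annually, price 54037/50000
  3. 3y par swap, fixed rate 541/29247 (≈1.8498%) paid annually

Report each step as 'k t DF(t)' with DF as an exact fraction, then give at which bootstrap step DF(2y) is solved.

1 1 997/1000
2 2 4909/5000
3 3 9459/10000
DF(2y) is solved at step 2

step 1 [1y] zero: DF = P = 997/1000 ≈ 0.997000
step 2 [2y] bond c/1=1/20: DF=(54037/50000 − 1/20·(0.997000))/(1+1/20) = 4909/5000 ≈ 0.981800
step 3 [3y] swap r/1=541/29247: DF=(1 − 541/29247·(0.997000+0.981800))/(1+541/29247) = 9459/10000 ≈ 0.945900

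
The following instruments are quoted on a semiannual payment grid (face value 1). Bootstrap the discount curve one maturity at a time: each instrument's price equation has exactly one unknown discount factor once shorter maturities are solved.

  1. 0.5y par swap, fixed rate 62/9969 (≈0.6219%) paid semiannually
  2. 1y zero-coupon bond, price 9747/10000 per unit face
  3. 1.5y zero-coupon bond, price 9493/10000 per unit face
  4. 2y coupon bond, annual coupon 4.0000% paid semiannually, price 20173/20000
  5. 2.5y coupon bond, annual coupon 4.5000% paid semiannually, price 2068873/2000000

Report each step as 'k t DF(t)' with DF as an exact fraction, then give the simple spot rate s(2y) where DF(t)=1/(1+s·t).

1 1/2 9969/10000
2 1 9747/10000
3 3/2 9493/10000
4 2 2329/2500
5 5/2 9269/10000
s(2y) = (1/(2329/2500) − 1)/(2) = 171/4658 ≈ 3.6711%

step 1 [0.5y] swap r/2=31/9969: DF=(1 − 31/9969·(0))/(1+31/9969) = 9969/10000 ≈ 0.996900
step 2 [1y] zero: DF = P = 9747/10000 ≈ 0.974700
step 3 [1.5y] zero: DF = P = 9493/10000 ≈ 0.949300
step 4 [2y] bond c/2=1/50: DF=(20173/20000 − 1/50·(0.996900+0.974700+0.949300))/(1+1/50) = 2329/2500 ≈ 0.931600
step 5 [2.5y] bond c/2=9/400: DF=(2068873/2000000 − 9/400·(0.996900+0.974700+0.949300+0.931600))/(1+9/400) = 9269/10000 ≈ 0.926900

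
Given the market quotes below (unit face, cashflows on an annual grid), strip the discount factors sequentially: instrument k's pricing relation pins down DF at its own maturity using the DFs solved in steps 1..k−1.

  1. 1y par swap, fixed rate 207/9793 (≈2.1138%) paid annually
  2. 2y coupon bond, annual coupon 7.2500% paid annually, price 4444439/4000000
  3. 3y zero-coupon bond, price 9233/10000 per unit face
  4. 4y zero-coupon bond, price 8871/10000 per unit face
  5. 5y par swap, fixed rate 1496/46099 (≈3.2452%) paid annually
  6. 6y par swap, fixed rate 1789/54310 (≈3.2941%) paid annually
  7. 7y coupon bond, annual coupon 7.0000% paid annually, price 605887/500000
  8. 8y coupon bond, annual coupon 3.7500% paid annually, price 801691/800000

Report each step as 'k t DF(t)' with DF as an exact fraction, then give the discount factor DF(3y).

1 1 9793/10000
2 2 4849/5000
3 3 9233/10000
4 4 8871/10000
5 5 1063/1250
6 6 8211/10000
7 7 1943/2500
8 8 1483/2000
DF(3y) = 9233/10000 ≈ 0.923300

step 1 [1y] swap r/1=207/9793: DF=(1 − 207/9793·(0))/(1+207/9793) = 9793/10000 ≈ 0.979300
step 2 [2y] bond c/1=29/400: DF=(4444439/4000000 − 29/400·(0.979300))/(1+29/400) = 4849/5000 ≈ 0.969800
step 3 [3y] zero: DF = P = 9233/10000 ≈ 0.923300
step 4 [4y] zero: DF = P = 8871/10000 ≈ 0.887100
step 5 [5y] swap r/1=1496/46099: DF=(1 − 1496/46099·(0.979300+0.969800+0.923300+0.887100))/(1+1496/46099) = 1063/1250 ≈ 0.850400
step 6 [6y] swap r/1=1789/54310: DF=(1 − 1789/54310·(0.979300+0.969800+0.923300+0.887100+0.850400))/(1+1789/54310) = 8211/10000 ≈ 0.821100
step 7 [7y] bond c/1=7/100: DF=(605887/500000 − 7/100·(0.979300+0.969800+0.923300+0.887100+0.850400+0.821100))/(1+7/100) = 1943/2500 ≈ 0.777200
step 8 [8y] bond c/1=3/80: DF=(801691/800000 − 3/80·(0.979300+0.969800+0.923300+0.887100+0.850400+0.821100+0.777200))/(1+3/80) = 1483/2000 ≈ 0.741500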